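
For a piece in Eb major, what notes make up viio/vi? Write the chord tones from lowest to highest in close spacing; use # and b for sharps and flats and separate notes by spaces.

The slash marks an applied leading-tone chord: viio of vi. In Eb major, vi is C, so the leading tone to it is B, a half step below.
Building a diminished triad on B gives B-D-F.

B D F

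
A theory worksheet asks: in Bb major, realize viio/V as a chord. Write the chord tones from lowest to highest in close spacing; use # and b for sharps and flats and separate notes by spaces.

E G Bb

viio/V is a secondary leading-tone chord. The target V is F in Bb major; the applied chord is rooted a semitone below, on E.
Building a diminished triad on E gives E-G-Bb.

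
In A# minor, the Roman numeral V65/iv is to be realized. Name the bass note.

C##

The applied chord V65/iv is rooted on A#: A#-C##-E#-G#.
The figure 65 means first inversion — the third is in the bass.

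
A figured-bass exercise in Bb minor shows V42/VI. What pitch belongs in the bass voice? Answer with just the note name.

Cb

The applied chord V42/VI is rooted on Db: Db-F-Ab-Cb.
The figure 42 means third inversion — the seventh is in the bass.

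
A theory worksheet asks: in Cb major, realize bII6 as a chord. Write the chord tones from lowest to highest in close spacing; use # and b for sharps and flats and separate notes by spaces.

Scale degree 2 in Cb major is Db; lowering it a half step gives Dbb. bII6 is the Neapolitan sixth — a major triad on the lowered second degree, here in its customary first inversion.
So the chord is Dbb-Fb-Abb, a major triad.
With the 6 figure the chord is in first inversion; from the bass Fb upward in close position it reads Fb-Abb-Dbb.

Fb Abb Dbb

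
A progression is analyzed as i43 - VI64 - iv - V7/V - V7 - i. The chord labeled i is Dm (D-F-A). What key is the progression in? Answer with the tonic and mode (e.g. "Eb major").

i is given as D-F-A — a minor triad with root D.
If D is scale degree 1 and the mode makes that degree carry a minor triad, the tonic is D and the mode is minor.

D minor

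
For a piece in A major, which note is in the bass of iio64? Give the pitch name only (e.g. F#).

iio in A major has root B; the chord is B-D-F.
The figure 64 means second inversion — the fifth is in the bass.

F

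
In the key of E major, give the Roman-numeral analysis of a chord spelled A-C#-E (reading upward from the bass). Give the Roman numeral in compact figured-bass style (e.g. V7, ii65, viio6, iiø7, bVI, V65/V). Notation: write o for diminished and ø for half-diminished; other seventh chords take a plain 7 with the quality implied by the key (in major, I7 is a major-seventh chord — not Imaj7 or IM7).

IV

Stacked in thirds the chord is A-C#-E: a major triad on A.
In E major, A is the subdominant; the diatonic major triad there is IV.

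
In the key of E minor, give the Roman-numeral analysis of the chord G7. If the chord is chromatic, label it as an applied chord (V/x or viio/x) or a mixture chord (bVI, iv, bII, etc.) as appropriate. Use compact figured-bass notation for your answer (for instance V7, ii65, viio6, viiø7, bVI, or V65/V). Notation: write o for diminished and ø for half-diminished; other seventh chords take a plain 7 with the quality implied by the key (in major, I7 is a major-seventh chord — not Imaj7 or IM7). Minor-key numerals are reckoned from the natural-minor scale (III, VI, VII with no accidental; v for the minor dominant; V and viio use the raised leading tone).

V7/VI

The pitches G-B-D-F form a dominant seventh chord rooted on G.
G is not a diatonic chord root with this quality in E minor, but it lies a perfect fifth above C (VI), so the chord functions as an applied dominant of VI.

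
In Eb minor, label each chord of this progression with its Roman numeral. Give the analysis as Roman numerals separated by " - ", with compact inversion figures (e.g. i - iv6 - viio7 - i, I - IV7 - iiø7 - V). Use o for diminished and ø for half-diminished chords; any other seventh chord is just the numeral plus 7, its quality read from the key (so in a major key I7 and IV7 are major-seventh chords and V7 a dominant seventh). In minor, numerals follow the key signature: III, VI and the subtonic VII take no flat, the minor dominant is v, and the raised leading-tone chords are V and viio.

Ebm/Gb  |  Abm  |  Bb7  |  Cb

i6 - iv - V7 - VI

Ebm/Gb has root Eb, degree 1 in Eb minor, so i6.
Abm: minor triad on Ab = scale degree 4 → iv.
Bb7: dominant seventh chord on Bb = scale degree 5 → V7.
Cb: major triad on Cb = scale degree 6 → VI.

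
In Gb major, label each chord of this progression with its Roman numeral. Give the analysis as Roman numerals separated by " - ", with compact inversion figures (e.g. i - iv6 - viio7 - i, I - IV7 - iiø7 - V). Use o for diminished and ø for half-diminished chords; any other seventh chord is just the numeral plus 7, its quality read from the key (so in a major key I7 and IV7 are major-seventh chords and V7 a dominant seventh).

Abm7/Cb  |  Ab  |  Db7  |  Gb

ii65 - V/V - V7 - I

Abm7/Cb: root Ab is the supertonic; minor seventh chord there is ii65.
Ab: a major triad on Ab, the applied dominant of V → V/V.
Db7 has root Db, degree 5 in Gb major, so V7.
Gb: major triad on Gb = scale degree 1 → I.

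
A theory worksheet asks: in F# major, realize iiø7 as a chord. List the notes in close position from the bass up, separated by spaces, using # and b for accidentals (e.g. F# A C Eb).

G# B D F#

iiø7 is the half-diminished supertonic seventh, borrowed from the parallel minor. In F# major that root is G#.
So the chord is G#-B-D-F#, a half-diminished seventh chord.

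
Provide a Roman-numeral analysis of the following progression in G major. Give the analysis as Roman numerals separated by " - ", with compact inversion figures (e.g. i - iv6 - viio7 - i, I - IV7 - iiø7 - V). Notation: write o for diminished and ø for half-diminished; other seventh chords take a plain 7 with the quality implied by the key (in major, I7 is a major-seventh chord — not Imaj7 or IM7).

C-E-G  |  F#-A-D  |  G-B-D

IV - V6 - I

C-E-G: root C is the subdominant; major triad there is IV.
F#-A-D: root D is the dominant; major triad there is V6.
G-B-D has root G, degree 1 in G major, so I.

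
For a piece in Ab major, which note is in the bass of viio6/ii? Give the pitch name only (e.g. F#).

The applied chord viio6/ii is rooted on A: A-C-Eb.
The figure 6 means first inversion — the third is in the bass.

C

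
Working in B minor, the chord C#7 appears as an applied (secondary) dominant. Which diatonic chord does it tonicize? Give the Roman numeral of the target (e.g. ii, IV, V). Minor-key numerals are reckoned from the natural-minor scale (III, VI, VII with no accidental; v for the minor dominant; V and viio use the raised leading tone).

The chord is a dominant seventh chord on C#.
A dominant resolves down a perfect fifth: C# → F#. In B minor, F# is scale degree 5, i.e. V.

V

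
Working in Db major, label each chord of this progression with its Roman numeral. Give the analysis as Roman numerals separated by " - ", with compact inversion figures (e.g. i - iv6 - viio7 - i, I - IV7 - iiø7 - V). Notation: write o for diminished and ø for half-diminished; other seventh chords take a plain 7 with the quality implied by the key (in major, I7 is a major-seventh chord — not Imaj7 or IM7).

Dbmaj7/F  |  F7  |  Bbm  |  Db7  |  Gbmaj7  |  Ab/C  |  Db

I65 - V7/vi - vi - V7/IV - IV7 - V6 - I

Dbmaj7/F: major seventh chord on Db = scale degree 1 → I65.
F7: a dominant seventh chord on F, the applied dominant of vi → V7/vi.
Bbm: root Bb is the submediant; minor triad there is vi.
Db7: a dominant seventh chord on Db, the applied dominant of IV → V7/IV.
Gbmaj7 has root Gb, degree 4 in Db major, so IV7.
Ab/C: major triad on Ab = scale degree 5 → V6.
Db has root Db, degree 1 in Db major, so I.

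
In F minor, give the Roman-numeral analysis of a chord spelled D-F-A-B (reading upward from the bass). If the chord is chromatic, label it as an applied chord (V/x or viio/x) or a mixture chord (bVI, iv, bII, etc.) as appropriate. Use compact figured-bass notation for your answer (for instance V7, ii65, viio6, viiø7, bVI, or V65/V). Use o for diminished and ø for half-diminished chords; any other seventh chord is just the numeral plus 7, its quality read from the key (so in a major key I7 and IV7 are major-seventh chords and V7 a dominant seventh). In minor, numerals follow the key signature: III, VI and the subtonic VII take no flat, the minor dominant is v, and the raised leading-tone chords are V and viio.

viiø65/V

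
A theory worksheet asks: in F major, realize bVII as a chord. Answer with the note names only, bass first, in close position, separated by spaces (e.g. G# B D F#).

Scale degree 7 in F major is E; lowering it a half step gives Eb. bVII is a major triad on the lowered seventh degree (the subtonic), borrowed from the parallel minor.
So the chord is Eb-G-Bb, a major triad.

Eb G Bb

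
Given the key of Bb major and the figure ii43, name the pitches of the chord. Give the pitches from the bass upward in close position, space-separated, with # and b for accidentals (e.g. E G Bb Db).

The numeral's case and figure indicate a minor seventh chord. In Bb major its root, the supertonic, is C.
That chord is spelled C-Eb-G-Bb.
With the 43 figure the chord is in second inversion; from the bass G upward in close position it reads G-Bb-C-Eb.

G Bb C Eb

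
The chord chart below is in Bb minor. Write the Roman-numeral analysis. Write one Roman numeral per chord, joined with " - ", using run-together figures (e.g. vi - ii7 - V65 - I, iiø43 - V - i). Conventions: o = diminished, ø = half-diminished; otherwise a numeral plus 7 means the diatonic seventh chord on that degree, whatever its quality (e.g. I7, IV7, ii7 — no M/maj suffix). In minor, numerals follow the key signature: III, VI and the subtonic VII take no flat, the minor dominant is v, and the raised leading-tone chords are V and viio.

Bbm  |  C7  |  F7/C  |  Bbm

i - V7/V - V43 - i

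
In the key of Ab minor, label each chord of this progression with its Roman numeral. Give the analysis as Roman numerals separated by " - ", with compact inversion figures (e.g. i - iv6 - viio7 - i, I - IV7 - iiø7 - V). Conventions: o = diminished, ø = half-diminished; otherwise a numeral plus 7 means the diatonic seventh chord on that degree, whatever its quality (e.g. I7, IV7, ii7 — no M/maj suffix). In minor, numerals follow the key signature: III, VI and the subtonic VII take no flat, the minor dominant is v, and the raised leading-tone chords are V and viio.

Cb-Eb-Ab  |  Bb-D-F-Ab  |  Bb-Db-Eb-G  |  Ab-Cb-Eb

Cb-Eb-Ab: minor triad on Ab = scale degree 1 → i6.
Bb-D-F-Ab: a dominant seventh chord on Bb, the applied dominant of V → V7/V.
Bb-Db-Eb-G: dominant seventh chord on Eb = scale degree 5 → V43.
Ab-Cb-Eb has root Ab, degree 1 in Ab minor, so i.

i6 - V7/V - V43 - i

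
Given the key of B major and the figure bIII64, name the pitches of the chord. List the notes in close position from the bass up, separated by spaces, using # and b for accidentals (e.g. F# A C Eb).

A D F#

Scale degree 3 in B major is D#; lowering it a half step gives D. bIII64 is a major triad on the lowered third degree, borrowed from the parallel minor.
So the chord is D-F#-A, a major triad.
The figured bass 64 indicates second inversion, placing the fifth (A) in the bass: A-D-F#.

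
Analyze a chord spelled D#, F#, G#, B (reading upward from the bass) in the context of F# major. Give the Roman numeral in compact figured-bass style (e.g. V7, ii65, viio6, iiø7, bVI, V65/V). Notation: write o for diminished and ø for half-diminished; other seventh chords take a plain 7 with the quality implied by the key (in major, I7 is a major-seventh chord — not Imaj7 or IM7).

ii43

Stacked in thirds the chord is G#-B-D#-F#: a minor seventh chord on G#.
In F# major, G# is the supertonic; the diatonic minor seventh chord there is ii7.
With D# in the bass the chord is in second inversion, so the figured bass is 43.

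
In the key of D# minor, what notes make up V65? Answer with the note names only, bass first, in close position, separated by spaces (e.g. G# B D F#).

C## E# G# A#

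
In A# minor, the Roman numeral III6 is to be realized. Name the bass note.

E#

III in A# minor has root C#; the chord is C#-E#-G#.
The figure 6 means first inversion — the third is in the bass.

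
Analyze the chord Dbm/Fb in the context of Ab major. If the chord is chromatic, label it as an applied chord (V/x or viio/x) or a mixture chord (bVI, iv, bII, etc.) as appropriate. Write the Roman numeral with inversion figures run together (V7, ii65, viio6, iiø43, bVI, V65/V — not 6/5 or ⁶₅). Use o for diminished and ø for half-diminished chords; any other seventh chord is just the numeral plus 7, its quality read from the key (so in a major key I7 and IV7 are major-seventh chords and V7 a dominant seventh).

Stacked in thirds the chord is Db-Fb-Ab: a minor triad on Db.
Db is the fourth degree of Ab major. This is the minor subdominant, borrowed from the parallel minor.
With Fb in the bass the chord is in first inversion, so the figured bass is 6.

iv6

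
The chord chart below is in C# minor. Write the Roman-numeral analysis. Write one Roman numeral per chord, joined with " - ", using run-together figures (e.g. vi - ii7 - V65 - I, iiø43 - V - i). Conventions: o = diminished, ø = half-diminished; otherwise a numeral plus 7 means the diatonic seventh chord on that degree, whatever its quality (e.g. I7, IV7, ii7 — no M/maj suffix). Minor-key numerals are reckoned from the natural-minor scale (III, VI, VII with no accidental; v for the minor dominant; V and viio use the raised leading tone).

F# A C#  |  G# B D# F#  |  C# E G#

F#-A-C# has root F#, degree 4 in C# minor, so iv.
G#-B-D#-F#: minor seventh chord on G# = scale degree 5 → v7.
C#-E-G#: minor triad on C# = scale degree 1 → i.

iv - v7 - i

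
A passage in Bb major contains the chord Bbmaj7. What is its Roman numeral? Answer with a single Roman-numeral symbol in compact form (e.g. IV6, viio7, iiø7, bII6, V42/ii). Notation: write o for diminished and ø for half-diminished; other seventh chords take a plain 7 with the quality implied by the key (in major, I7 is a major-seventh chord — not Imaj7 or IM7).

I7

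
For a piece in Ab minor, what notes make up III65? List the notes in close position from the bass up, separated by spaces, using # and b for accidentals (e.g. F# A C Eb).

Eb Gb Bb Cb

In Ab minor, the third degree is Cb, and the diatonic chord built there is a major seventh chord.
Stacking thirds from Cb gives Cb-Eb-Gb-Bb.
The figured bass 65 indicates first inversion, placing the third (Eb) in the bass: Eb-Gb-Bb-Cb.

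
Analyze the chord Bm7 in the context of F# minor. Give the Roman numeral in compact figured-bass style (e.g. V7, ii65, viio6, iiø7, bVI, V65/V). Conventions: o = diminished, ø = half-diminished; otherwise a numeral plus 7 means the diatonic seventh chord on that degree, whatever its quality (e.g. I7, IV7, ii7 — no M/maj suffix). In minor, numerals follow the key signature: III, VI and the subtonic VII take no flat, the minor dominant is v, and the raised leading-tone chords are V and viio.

iv7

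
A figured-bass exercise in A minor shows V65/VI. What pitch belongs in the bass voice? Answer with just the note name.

E

The applied chord V65/VI is rooted on C: C-E-G-Bb.
The figure 65 means first inversion — the third is in the bass.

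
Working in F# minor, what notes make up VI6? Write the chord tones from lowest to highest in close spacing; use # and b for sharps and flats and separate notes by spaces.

F# A D

In F# minor, the submediant is D, and the diatonic chord built there is a major triad.
That chord is spelled D-F#-A.
With the 6 figure the chord is in first inversion; from the bass F# upward in close position it reads F#-A-D.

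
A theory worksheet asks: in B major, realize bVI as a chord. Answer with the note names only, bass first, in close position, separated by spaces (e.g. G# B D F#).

G B D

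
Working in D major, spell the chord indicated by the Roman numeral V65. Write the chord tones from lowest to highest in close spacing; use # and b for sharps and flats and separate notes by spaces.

C# E G A

The numeral's case and figure indicate a dominant seventh chord. In D major its root, scale degree 5, is A.
Stacking thirds from A gives A-C#-E-G.
With the 65 figure the chord is in first inversion; from the bass C# upward in close position it reads C#-E-G-A.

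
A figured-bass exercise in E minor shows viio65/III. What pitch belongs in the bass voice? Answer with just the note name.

The applied chord viio65/III is rooted on F#: F#-A-C-Eb.
The figure 65 means first inversion — the third is in the bass.

A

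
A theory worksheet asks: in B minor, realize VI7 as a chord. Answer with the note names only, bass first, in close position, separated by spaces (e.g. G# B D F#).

G B D F#

In B minor, scale degree 6 is G, and the diatonic chord built there is a major seventh chord.
Stacking thirds from G gives G-B-D-F#.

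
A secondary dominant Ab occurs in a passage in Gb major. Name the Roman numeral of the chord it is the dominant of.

V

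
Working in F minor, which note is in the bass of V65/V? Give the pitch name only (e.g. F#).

B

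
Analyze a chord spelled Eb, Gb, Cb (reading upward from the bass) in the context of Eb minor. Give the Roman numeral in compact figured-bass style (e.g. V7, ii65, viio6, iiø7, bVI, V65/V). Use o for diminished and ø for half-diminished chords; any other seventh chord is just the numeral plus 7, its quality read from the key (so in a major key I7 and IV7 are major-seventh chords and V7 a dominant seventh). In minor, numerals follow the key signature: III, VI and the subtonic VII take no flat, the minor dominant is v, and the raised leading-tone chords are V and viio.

Stacked in thirds the chord is Cb-Eb-Gb: a major triad on Cb.
In Eb minor, Cb is the submediant; the diatonic major triad there is VI.
With Eb in the bass the chord is in first inversion, so the figured bass is 6.

VI6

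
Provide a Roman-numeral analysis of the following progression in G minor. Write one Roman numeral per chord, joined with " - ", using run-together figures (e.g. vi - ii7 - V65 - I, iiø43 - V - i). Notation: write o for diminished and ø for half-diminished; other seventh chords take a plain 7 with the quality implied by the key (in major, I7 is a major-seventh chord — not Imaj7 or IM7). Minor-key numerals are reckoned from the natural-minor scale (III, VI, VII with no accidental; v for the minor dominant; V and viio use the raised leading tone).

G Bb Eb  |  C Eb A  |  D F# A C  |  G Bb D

VI6 - iio6 - V7 - i

G-Bb-Eb has root Eb, degree 6 in G minor, so VI6.
C-Eb-A: diminished triad on A = scale degree 2 → iio6.
D-F#-A-C: dominant seventh chord on D = scale degree 5 → V7.
G-Bb-D: root G is the tonic; minor triad there is i.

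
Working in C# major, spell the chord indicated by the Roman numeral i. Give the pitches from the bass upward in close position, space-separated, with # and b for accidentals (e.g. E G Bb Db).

C# E G#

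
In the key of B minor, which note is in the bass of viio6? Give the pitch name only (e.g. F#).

C#

viio in B minor has root A#; the chord is A#-C#-E.
The figure 6 means first inversion — the third is in the bass.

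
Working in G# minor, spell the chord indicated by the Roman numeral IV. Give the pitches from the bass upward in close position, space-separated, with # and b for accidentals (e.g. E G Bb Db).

C# E# G#

IV is the major subdominant, borrowed from the parallel major. In G# minor that root is C#.
So the chord is C#-E#-G#.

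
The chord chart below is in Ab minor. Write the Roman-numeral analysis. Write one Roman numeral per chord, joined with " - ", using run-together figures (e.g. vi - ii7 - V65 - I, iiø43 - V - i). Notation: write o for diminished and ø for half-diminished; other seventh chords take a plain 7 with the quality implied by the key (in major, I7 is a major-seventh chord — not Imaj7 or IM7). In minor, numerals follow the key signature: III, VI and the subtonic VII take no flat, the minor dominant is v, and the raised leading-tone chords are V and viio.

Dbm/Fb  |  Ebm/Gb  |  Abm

Dbm/Fb: root Db is the subdominant; minor triad there is iv6.
Ebm/Gb has root Eb, degree 5 in Ab minor, so v6.
Abm: minor triad on Ab = scale degree 1 → i.

iv6 - v6 - i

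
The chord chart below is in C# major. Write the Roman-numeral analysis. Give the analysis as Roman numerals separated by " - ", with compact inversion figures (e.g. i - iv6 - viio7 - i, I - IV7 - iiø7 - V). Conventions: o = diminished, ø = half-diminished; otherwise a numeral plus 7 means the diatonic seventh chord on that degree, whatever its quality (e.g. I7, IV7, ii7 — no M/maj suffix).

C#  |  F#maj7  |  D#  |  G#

C#: root C# is the tonic; major triad there is I.
F#maj7: major seventh chord on F# = scale degree 4 → IV7.
D# is the secondary dominant of V (major triad on D#): V/V.
G#: major triad on G# = scale degree 5 → V.

I - IV7 - V/V - V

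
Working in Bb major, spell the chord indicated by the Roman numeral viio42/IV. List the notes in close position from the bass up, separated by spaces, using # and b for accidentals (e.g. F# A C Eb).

viio42/IV is a secondary leading-tone chord. The target IV is Eb in Bb major; the applied chord is rooted a semitone below, on D.
Building a fully diminished seventh chord on D gives D-F-Ab-Cb.
The figured bass 42 indicates third inversion, placing the seventh (Cb) in the bass: Cb-D-F-Ab.

Cb D F Ab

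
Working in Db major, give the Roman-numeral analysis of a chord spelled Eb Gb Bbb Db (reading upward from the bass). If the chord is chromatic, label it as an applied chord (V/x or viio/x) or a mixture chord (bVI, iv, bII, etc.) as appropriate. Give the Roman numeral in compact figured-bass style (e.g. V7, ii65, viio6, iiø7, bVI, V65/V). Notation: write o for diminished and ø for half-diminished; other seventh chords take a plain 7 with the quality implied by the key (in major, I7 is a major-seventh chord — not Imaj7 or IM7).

iiø7

The pitches Eb-Gb-Bbb-Db form a half-diminished seventh chord rooted on Eb.
Eb is the second degree of Db major. This is the half-diminished supertonic seventh, borrowed from the parallel minor.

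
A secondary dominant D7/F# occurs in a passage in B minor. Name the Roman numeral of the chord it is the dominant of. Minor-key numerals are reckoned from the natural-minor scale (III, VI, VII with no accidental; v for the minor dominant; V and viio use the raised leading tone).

VI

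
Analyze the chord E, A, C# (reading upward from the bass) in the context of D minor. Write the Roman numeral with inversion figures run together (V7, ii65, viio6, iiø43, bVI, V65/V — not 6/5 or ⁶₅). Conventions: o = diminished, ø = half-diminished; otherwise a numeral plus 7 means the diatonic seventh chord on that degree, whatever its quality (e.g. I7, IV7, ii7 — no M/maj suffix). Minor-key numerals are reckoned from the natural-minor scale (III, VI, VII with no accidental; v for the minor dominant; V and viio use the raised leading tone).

V64

The pitches A-C#-E form a major triad rooted on A.
A is scale degree 5 in D minor, and a major triad on that degree is written V.
With E in the bass the chord is in second inversion, so the figured bass is 64.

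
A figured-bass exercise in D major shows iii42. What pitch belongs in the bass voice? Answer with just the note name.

E

iii in D major has root F#; the chord is F#-A-C#-E.
The figure 42 means third inversion — the seventh is in the bass.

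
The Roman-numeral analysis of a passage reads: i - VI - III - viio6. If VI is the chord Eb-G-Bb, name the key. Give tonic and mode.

The chord Eb is a major triad rooted on Eb; its label is VI.
If Eb is scale degree 6 and the mode makes that degree carry a major triad, the tonic is G and the mode is minor.

G minor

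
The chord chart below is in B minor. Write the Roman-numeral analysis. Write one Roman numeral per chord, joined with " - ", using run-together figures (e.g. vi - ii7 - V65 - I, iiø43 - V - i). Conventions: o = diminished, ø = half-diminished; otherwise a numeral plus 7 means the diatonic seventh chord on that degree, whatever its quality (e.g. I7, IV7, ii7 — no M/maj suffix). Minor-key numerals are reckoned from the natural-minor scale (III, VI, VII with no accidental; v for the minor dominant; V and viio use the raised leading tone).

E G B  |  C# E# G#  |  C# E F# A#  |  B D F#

iv - V/V - V43 - i

E-G-B: root E is the subdominant; minor triad there is iv.
C#-E#-G#: a major triad on C#, the applied dominant of V → V/V.
C#-E-F#-A#: dominant seventh chord on F# = scale degree 5 → V43.
B-D-F#: root B is the tonic; minor triad there is i.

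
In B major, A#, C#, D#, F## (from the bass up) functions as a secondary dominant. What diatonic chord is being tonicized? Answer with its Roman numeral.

vi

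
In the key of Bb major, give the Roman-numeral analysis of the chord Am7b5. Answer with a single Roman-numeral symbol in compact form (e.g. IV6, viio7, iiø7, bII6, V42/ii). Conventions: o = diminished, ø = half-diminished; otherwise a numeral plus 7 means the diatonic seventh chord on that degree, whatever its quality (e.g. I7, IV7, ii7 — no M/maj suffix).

viiø7

Stacked in thirds the chord is A-C-Eb-G: a half-diminished seventh chord on A.
In Bb major, A is the leading tone; the diatonic half-diminished seventh chord there is viiø7.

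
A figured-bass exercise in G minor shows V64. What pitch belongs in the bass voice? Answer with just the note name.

A

V in G minor has root D; the chord is D-F#-A.
The figure 64 means second inversion — the fifth is in the bass.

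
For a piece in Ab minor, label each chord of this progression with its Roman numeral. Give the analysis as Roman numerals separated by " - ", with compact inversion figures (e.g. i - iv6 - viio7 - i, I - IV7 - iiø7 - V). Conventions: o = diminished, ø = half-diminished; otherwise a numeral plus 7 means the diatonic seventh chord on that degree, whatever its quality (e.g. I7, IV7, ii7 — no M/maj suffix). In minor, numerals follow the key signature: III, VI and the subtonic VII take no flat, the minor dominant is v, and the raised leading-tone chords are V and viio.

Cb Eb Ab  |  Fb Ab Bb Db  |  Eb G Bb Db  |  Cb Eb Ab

Cb-Eb-Ab: minor triad on Ab = scale degree 1 → i6.
Fb-Ab-Bb-Db: half-diminished seventh chord on Bb = scale degree 2 → iiø43.
Eb-G-Bb-Db: dominant seventh chord on Eb = scale degree 5 → V7.
Cb-Eb-Ab: root Ab is the tonic; minor triad there is i6.

i6 - iiø43 - V7 - i6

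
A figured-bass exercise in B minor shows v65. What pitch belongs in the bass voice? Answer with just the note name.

A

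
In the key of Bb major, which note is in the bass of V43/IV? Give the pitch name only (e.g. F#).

F

The applied chord V43/IV is rooted on Bb: Bb-D-F-Ab.
The figure 43 means second inversion — the fifth is in the bass.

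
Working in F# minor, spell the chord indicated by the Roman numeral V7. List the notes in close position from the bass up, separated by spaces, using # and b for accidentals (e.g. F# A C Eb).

In F# minor, the fifth degree is C#. The dominant is major (leading tone raised), so V is a dominant seventh chord.
That chord is spelled C#-E#-G#-B.

C# E# G# B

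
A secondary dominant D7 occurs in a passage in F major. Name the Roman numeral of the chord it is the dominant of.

ii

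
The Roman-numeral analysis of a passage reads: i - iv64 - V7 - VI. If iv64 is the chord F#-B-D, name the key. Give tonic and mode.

F# minor

iv64 is given as F#-B-D — a minor triad with root B.
Counting down 3 scale steps from B places the tonic on F#; a minor triad on degree 4 is diatonic only in minor.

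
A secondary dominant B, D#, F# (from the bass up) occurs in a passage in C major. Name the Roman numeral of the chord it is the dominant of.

iii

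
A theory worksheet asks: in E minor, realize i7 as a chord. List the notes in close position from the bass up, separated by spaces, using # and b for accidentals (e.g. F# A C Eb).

E G B D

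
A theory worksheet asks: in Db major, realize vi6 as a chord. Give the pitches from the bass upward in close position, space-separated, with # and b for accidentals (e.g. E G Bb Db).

Db F Bb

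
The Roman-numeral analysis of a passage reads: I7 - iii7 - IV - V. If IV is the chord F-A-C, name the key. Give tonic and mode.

The chord F is a major triad rooted on F; its label is IV.
IV on F implies F is the subdominant; that puts the tonic at C, and the uppercase numeral fits major mode.

C major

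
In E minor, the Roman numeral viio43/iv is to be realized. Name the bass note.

The applied chord viio43/iv is rooted on G#: G#-B-D-F.
The figure 43 means second inversion — the fifth is in the bass.

D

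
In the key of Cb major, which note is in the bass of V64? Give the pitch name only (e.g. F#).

Db

V in Cb major has root Gb; the chord is Gb-Bb-Db.
The figure 64 means second inversion — the fifth is in the bass.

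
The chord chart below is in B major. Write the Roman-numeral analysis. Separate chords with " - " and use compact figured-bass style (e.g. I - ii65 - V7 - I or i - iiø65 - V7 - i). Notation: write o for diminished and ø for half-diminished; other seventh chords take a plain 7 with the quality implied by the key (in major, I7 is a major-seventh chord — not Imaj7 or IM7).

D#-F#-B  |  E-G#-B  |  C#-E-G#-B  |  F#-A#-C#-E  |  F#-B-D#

D#-F#-B has root B, degree 1 in B major, so I6.
E-G#-B has root E, degree 4 in B major, so IV.
C#-E-G#-B: minor seventh chord on C# = scale degree 2 → ii7.
F#-A#-C#-E: dominant seventh chord on F# = scale degree 5 → V7.
F#-B-D# has root B, degree 1 in B major, so I64.

I6 - IV - ii7 - V7 - I64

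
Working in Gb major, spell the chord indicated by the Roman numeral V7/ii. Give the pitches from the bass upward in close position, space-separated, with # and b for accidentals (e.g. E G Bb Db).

Eb G Bb Db

V7/ii is a secondary dominant — the dominant seventh of ii. ii in Gb major is Ab, so the applied chord's root is Eb, a perfect fifth above.
Building a dominant seventh chord on Eb gives Eb-G-Bb-Db.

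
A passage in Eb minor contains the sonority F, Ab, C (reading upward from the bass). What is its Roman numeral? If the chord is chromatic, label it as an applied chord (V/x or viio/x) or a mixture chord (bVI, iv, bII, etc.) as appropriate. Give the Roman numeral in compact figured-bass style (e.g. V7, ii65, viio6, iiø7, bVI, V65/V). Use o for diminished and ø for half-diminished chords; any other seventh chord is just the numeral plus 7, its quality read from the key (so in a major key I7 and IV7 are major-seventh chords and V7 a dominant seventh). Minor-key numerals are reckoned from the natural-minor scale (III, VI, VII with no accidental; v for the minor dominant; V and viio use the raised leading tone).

The pitches F-Ab-C form a minor triad rooted on F.
F is the second degree of Eb minor. This is the minor supertonic, borrowed from the parallel major (the Dorian ii).

ii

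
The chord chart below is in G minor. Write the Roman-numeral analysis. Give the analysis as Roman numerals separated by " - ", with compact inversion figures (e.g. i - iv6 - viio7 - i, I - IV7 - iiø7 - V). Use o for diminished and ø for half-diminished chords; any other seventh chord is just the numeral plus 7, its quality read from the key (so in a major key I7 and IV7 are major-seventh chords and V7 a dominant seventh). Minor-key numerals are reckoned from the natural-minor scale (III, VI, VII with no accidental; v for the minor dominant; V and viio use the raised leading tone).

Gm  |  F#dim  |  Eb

Gm has root G, degree 1 in G minor, so i.
F#dim has root F#, degree 7 in G minor, so viio.
Eb has root Eb, degree 6 in G minor, so VI.

i - viio - VI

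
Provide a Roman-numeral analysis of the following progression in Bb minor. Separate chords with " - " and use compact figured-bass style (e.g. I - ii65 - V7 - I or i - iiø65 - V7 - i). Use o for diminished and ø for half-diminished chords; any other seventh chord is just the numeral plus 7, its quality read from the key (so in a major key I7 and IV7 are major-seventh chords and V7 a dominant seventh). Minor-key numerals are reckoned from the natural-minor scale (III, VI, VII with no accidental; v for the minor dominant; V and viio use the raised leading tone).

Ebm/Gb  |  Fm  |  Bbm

iv6 - v - i

Ebm/Gb: root Eb is the subdominant; minor triad there is iv6.
Fm has root F, degree 5 in Bb minor, so v.
Bbm: minor triad on Bb = scale degree 1 → i.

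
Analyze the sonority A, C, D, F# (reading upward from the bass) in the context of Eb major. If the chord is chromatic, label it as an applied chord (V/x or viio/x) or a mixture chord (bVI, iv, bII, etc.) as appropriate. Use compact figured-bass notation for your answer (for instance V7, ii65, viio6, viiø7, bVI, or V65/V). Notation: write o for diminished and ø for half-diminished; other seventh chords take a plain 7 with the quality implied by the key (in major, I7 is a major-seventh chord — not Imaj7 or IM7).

The pitches D-F#-A-C form a dominant seventh chord rooted on D.
D is not a diatonic chord root with this quality in Eb major, but it lies a perfect fifth above G (iii), so the chord functions as an applied dominant of iii.
With A in the bass the chord is in second inversion, so the figured bass is 43.

V43/iii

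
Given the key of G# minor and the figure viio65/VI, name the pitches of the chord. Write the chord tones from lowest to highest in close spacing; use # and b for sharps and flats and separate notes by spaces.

The slash marks an applied leading-tone chord: viio of VI. In G# minor, VI is E, so the leading tone to it is D#, a half step below.
Building a fully diminished seventh chord on D# gives D#-F#-A-C.
The figured bass 65 indicates first inversion, placing the third (F#) in the bass: F#-A-C-D#.

F# A C D#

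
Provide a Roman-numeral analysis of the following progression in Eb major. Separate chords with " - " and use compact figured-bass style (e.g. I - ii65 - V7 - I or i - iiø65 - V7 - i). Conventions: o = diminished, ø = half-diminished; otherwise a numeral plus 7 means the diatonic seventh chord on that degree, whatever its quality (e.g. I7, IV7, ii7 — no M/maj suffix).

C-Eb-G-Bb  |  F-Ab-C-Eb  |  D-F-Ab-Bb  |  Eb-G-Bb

C-Eb-G-Bb has root C, degree 6 in Eb major, so vi7.
F-Ab-C-Eb: root F is the supertonic; minor seventh chord there is ii7.
D-F-Ab-Bb: root Bb is the dominant; dominant seventh chord there is V65.
Eb-G-Bb: root Eb is the tonic; major triad there is I.

vi7 - ii7 - V65 - I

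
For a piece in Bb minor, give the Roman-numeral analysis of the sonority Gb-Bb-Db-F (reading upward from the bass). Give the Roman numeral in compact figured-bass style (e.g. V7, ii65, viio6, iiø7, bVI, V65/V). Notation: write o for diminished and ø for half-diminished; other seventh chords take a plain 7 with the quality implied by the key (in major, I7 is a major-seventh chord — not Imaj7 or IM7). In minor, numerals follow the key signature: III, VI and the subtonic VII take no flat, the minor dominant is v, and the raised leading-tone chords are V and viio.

The pitches Gb-Bb-Db-F form a major seventh chord rooted on Gb.
Gb is scale degree 6 in Bb minor, and a major seventh chord on that degree is written VI7.

VI7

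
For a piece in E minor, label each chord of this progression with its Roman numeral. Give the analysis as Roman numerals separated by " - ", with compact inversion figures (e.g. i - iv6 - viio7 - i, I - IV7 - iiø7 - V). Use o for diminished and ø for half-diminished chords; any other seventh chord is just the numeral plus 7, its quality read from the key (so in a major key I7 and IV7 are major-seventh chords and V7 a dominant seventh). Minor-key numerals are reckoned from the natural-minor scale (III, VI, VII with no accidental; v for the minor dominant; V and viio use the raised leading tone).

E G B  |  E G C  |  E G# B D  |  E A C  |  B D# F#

E-G-B has root E, degree 1 in E minor, so i.
E-G-C: major triad on C = scale degree 6 → VI6.
E-G#-B-D: a dominant seventh chord on E, the applied dominant of iv → V7/iv.
E-A-C has root A, degree 4 in E minor, so iv64.
B-D#-F#: root B is the dominant; major triad there is V.

i - VI6 - V7/iv - iv64 - V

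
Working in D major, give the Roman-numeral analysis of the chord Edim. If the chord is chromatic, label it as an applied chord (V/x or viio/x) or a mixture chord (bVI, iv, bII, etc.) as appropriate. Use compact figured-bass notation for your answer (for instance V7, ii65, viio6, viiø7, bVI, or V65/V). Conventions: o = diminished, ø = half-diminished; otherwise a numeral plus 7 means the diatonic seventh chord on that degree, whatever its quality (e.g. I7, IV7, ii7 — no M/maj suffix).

iio

Stacked in thirds the chord is E-G-Bb: a diminished triad on E.
E is the second degree of D major. This is the diminished supertonic triad, borrowed from the parallel minor.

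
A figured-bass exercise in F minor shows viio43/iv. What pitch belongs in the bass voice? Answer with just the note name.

Eb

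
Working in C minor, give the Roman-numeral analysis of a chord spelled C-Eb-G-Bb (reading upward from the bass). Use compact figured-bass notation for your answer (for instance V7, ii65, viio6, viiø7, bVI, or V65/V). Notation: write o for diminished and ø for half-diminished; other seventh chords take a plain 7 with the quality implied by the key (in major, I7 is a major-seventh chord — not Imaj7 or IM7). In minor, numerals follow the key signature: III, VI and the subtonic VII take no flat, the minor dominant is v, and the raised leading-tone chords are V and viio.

i7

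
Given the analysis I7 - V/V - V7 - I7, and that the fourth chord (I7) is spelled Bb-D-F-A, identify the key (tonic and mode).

Bb major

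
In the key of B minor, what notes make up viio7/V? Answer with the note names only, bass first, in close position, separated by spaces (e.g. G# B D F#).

viio7/V is a secondary leading-tone chord. The target V is F# in B minor; the applied chord is rooted a semitone below, on E#.
Building a fully diminished seventh chord on E# gives E#-G#-B-D.

E# G# B D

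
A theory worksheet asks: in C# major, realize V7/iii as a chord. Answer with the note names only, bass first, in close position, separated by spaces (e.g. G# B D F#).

B# D## F## A#

The slash means an applied dominant: we want the dominant of iii. In C# major, iii is E# minor, and its dominant is built on B#.
Building a dominant seventh chord on B# gives B#-D##-F##-A#.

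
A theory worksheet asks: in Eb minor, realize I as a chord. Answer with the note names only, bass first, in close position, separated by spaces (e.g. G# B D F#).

I is the major tonic (Picardy third), borrowed from the parallel major. In Eb minor that root is Eb.
So the chord is Eb-G-Bb, a major triad.

Eb G Bb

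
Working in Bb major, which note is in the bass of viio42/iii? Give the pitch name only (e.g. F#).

Bb

The applied chord viio42/iii is rooted on C#: C#-E-G-Bb.
The figure 42 means third inversion — the seventh is in the bass.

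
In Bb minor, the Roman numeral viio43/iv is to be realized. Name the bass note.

The applied chord viio43/iv is rooted on D: D-F-Ab-Cb.
The figure 43 means second inversion — the fifth is in the bass.

Ab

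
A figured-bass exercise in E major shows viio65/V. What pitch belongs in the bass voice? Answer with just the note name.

C#

The applied chord viio65/V is rooted on A#: A#-C#-E-G.
The figure 65 means first inversion — the third is in the bass.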